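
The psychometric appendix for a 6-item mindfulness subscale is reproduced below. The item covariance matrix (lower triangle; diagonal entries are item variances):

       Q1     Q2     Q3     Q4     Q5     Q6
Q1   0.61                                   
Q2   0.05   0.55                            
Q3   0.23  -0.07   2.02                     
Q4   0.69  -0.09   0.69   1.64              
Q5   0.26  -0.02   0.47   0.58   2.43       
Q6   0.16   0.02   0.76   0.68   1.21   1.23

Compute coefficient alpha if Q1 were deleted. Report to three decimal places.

coefficient alpha = 0.648

Remaining items: Q2, Q3, Q4, Q5, Q6 (k = 5).
sum of item variances = 0.55 + 2.02 + 1.64 + 2.43 + 1.23 = 7.87
σ²_T = 7.87 + 2 × 4.23 = 16.33
α (item deleted) = (5/4)·(1 − 7.87/16.33) = 0.648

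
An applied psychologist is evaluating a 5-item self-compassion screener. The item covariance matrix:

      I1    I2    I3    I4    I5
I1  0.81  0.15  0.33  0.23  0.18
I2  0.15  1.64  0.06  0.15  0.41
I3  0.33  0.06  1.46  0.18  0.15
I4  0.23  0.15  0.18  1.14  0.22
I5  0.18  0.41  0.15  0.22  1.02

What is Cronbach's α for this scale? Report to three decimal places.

α = 0.505

ΣVar(i) = 0.81 + 1.64 + 1.46 + 1.14 + 1.02 = 6.07
Σ_{i<j} σ_ij = 2.06
Var(T) = 6.07 + 2 × 2.06 = 10.19
α = (k/(k−1))·(1 − ΣVar(i)/Var(T)) = (5/4)·(1 − 6.07/10.19) = 0.505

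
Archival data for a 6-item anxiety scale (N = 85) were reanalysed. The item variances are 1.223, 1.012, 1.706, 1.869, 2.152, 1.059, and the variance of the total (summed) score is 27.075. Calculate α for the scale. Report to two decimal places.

sum of item variances = 1.223 + 1.012 + 1.706 + 1.869 + 2.152 + 1.059 = 9.021
α = (k/(k−1))·(1 − sum of item variances/Var(T)) = (6/5)·(1 − 9.021/27.075) = 0.80

α = 0.80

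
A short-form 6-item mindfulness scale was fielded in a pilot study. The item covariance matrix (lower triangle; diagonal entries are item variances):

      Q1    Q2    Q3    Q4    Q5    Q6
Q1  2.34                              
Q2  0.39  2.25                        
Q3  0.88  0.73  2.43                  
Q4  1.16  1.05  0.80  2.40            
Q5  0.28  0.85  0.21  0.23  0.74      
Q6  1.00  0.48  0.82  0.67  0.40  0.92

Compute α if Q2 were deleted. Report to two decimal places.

Remaining items: Q1, Q3, Q4, Q5, Q6 (k = 5).
Σσ²ᵢ = 2.34 + 2.43 + 2.40 + 0.74 + 0.92 = 8.83
Var(T) = 8.83 + 2 × 6.45 = 21.73
α (item deleted) = (5/4)·(1 − 8.83/21.73) = 0.74

α = 0.74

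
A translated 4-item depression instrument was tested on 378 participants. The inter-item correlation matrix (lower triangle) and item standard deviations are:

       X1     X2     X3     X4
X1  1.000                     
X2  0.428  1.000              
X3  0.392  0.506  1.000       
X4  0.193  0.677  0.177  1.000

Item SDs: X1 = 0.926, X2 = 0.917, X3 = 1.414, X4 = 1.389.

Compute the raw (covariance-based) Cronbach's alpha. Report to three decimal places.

Σσ²ᵢ = 0.926² + 0.917² + 1.414² + 1.389² = 5.6271
Covariances σ_ij = r_ij · s_i · s_j:
  σ(X1,X2) = 0.428 × 0.926 × 0.917 = 0.3634
  σ(X1,X3) = 0.392 × 0.926 × 1.414 = 0.5133
  σ(X1,X4) = 0.193 × 0.926 × 1.389 = 0.2482
  σ(X2,X3) = 0.506 × 0.917 × 1.414 = 0.6561
  σ(X2,X4) = 0.677 × 0.917 × 1.389 = 0.8623
  σ(X3,X4) = 0.177 × 1.414 × 1.389 = 0.3476
σ²_T = Σσ²ᵢ + 2·Σσ_ij = 5.6271 + 2 × 2.9909 = 11.6089
α = (4/3)·(1 − 5.6271/11.6089) = 0.687

Cronbach's alpha = 0.687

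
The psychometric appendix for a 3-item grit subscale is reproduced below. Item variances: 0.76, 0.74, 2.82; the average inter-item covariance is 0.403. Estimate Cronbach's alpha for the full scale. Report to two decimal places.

α = 0.54

sum of item variances = 0.76 + 0.74 + 2.82 = 4.32
Sum of the 3 distinct covariances = 3 × 0.403 = 1.209
Var(T) = sum of item variances + 2·Σcov = 4.32 + 2 × 1.209 = 6.738
α = (3/2)·(1 − 4.32/6.738) = 0.54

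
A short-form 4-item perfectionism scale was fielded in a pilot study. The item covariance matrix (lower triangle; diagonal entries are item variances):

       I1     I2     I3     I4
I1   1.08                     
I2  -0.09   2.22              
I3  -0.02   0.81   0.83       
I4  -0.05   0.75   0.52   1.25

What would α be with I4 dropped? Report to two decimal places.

Remaining items: I1, I2, I3 (k = 3).
sum of item variances = 1.08 + 2.22 + 0.83 = 4.13
σ²_total = 4.13 + 2 × 0.70 = 5.53
α (item deleted) = (3/2)·(1 − 4.13/5.53) = 0.38

α = 0.38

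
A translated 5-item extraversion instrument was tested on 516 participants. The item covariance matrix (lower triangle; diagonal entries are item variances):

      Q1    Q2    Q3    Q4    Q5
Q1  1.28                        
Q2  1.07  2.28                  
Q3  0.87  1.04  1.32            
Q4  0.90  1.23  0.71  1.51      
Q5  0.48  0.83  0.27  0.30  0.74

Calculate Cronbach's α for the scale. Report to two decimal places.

Σσ²ᵢ = 1.28 + 2.28 + 1.32 + 1.51 + 0.74 = 7.13
Sum of off-diagonal covariances = 7.70
total variance = 7.13 + 2 × 7.70 = 22.53
α = (k/(k−1))·(1 − Σσ²ᵢ/total variance) = (5/4)·(1 − 7.13/22.53) = 0.85

α = 0.85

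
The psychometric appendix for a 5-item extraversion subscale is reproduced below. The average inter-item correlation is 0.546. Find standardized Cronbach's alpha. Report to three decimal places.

standardized Cronbach's alpha = 0.857

Standardized α = k·r̄ / (1 + (k−1)·r̄) = 5 × 0.546 / (1 + 4 × 0.546)
  = 2.7300 / 3.1840 = 0.857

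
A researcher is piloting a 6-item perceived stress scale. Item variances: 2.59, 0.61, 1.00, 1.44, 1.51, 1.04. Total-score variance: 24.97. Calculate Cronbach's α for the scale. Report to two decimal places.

Σσᵢ² = 2.59 + 0.61 + 1.00 + 1.44 + 1.51 + 1.04 = 8.19
α = (k/(k−1))·(1 − Σσᵢ²/σ²_total) = (6/5)·(1 − 8.19/24.97) = 0.81

Cronbach's α = 0.81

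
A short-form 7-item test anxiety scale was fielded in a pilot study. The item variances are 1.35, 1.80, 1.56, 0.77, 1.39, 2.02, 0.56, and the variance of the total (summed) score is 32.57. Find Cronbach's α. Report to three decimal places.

α = 0.828

Σσ²ᵢ = 1.35 + 1.80 + 1.56 + 0.77 + 1.39 + 2.02 + 0.56 = 9.45
α = (k/(k−1))·(1 − Σσ²ᵢ/σ²_T) = (7/6)·(1 − 9.45/32.57) = 0.828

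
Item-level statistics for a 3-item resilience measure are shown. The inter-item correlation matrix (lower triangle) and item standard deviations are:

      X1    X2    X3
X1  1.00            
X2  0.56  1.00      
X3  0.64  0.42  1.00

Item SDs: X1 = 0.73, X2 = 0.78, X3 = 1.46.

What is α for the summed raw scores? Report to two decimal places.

α = 0.71

Σσ²ᵢ = 0.73² + 0.78² + 1.46² = 3.2729
Covariances σ_ij = r_ij · s_i · s_j:
  σ(X1,X2) = 0.56 × 0.73 × 0.78 = 0.3189
  σ(X1,X3) = 0.64 × 0.73 × 1.46 = 0.6821
  σ(X2,X3) = 0.42 × 0.78 × 1.46 = 0.4783
σ²_T = Σσ²ᵢ + 2·Σσ_ij = 3.2729 + 2 × 1.4793 = 6.2315
α = (3/2)·(1 − 3.2729/6.2315) = 0.71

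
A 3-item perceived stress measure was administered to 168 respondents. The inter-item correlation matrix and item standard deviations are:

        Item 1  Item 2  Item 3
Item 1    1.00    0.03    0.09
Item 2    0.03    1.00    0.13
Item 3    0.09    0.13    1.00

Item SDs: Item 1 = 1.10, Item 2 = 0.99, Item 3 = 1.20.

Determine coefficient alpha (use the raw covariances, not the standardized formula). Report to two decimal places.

Σσ²ᵢ = 1.10² + 0.99² + 1.20² = 3.6301
Covariances σ_ij = r_ij · s_i · s_j:
  σ(Item 1,Item 2) = 0.03 × 1.10 × 0.99 = 0.0327
  σ(Item 1,Item 3) = 0.09 × 1.10 × 1.20 = 0.1188
  σ(Item 2,Item 3) = 0.13 × 0.99 × 1.20 = 0.1544
σ²_T = Σσ²ᵢ + 2·Σσ_ij = 3.6301 + 2 × 0.3059 = 4.2419
α = (3/2)·(1 − 3.6301/4.2419) = 0.22

coefficient alpha = 0.22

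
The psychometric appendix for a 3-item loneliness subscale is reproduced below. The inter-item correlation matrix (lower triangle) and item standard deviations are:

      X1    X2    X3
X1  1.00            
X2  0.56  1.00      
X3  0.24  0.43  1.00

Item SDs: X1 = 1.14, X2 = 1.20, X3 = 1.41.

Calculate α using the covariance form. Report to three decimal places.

α = 0.664

Σσ²ᵢ = 1.14² + 1.20² + 1.41² = 4.7277
Covariances σ_ij = r_ij · s_i · s_j:
  σ(X1,X2) = 0.56 × 1.14 × 1.20 = 0.7661
  σ(X1,X3) = 0.24 × 1.14 × 1.41 = 0.3858
  σ(X2,X3) = 0.43 × 1.20 × 1.41 = 0.7276
σ²_T = Σσ²ᵢ + 2·Σσ_ij = 4.7277 + 2 × 1.8795 = 8.4867
α = (3/2)·(1 − 4.7277/8.4867) = 0.664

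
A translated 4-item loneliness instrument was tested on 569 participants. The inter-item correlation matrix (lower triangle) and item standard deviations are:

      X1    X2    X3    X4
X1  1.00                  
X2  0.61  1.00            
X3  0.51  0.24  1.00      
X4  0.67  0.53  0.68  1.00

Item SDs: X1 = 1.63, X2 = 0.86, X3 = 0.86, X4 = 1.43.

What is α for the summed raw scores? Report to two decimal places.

α = 0.81

Σσ²ᵢ = 1.63² + 0.86² + 0.86² + 1.43² = 6.1810
Covariances σ_ij = r_ij · s_i · s_j:
  σ(X1,X2) = 0.61 × 1.63 × 0.86 = 0.8551
  σ(X1,X3) = 0.51 × 1.63 × 0.86 = 0.7149
  σ(X1,X4) = 0.67 × 1.63 × 1.43 = 1.5617
  σ(X2,X3) = 0.24 × 0.86 × 0.86 = 0.1775
  σ(X2,X4) = 0.53 × 0.86 × 1.43 = 0.6518
  σ(X3,X4) = 0.68 × 0.86 × 1.43 = 0.8363
σ²_T = Σσ²ᵢ + 2·Σσ_ij = 6.1810 + 2 × 4.7973 = 15.7756
α = (4/3)·(1 − 6.1810/15.7756) = 0.81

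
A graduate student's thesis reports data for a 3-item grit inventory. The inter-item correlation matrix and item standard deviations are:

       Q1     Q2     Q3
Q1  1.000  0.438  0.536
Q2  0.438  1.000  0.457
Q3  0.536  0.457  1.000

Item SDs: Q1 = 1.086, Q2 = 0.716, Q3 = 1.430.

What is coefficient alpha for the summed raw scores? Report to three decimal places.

Σσ²ᵢ = 1.086² + 0.716² + 1.430² = 3.7370
Covariances σ_ij = r_ij · s_i · s_j:
  σ(Q1,Q2) = 0.438 × 1.086 × 0.716 = 0.3406
  σ(Q1,Q3) = 0.536 × 1.086 × 1.430 = 0.8324
  σ(Q2,Q3) = 0.457 × 0.716 × 1.430 = 0.4679
σ²_T = Σσ²ᵢ + 2·Σσ_ij = 3.7370 + 2 × 1.6409 = 7.0188
α = (3/2)·(1 − 3.7370/7.0188) = 0.701

coefficient alpha = 0.701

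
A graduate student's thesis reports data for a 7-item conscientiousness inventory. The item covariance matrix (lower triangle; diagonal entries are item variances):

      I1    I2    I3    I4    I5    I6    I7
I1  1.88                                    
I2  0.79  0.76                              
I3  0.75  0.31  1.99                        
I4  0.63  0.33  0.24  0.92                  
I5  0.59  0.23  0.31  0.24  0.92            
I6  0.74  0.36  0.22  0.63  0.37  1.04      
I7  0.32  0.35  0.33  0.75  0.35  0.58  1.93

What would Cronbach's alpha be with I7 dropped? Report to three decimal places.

Cronbach's alpha = 0.771

Remaining items: I1, I2, I3, I4, I5, I6 (k = 6).
sum of item variances = 1.88 + 0.76 + 1.99 + 0.92 + 0.92 + 1.04 = 7.51
σ²_total = 7.51 + 2 × 6.74 = 20.99
α (item deleted) = (6/5)·(1 − 7.51/20.99) = 0.771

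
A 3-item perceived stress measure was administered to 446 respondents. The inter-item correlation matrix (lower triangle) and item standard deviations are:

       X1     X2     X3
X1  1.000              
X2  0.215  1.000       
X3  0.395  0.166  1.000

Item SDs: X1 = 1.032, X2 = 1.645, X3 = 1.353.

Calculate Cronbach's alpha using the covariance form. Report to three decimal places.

Σσ²ᵢ = 1.032² + 1.645² + 1.353² = 5.6017
Covariances σ_ij = r_ij · s_i · s_j:
  σ(X1,X2) = 0.215 × 1.032 × 1.645 = 0.3650
  σ(X1,X3) = 0.395 × 1.032 × 1.353 = 0.5515
  σ(X2,X3) = 0.166 × 1.645 × 1.353 = 0.3695
σ²_T = Σσ²ᵢ + 2·Σσ_ij = 5.6017 + 2 × 1.2860 = 8.1737
α = (3/2)·(1 − 5.6017/8.1737) = 0.472

Cronbach's alpha = 0.472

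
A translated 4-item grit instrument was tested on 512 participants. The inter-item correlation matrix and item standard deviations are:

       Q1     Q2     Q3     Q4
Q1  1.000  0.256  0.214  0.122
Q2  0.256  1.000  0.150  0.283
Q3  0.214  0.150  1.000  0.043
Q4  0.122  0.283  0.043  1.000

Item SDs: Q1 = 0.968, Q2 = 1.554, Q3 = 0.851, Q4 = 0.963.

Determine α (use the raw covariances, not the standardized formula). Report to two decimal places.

Σσ²ᵢ = 0.968² + 1.554² + 0.851² + 0.963² = 5.0035
Covariances σ_ij = r_ij · s_i · s_j:
  σ(Q1,Q2) = 0.256 × 0.968 × 1.554 = 0.3851
  σ(Q1,Q3) = 0.214 × 0.968 × 0.851 = 0.1763
  σ(Q1,Q4) = 0.122 × 0.968 × 0.963 = 0.1137
  σ(Q2,Q3) = 0.150 × 1.554 × 0.851 = 0.1984
  σ(Q2,Q4) = 0.283 × 1.554 × 0.963 = 0.4235
  σ(Q3,Q4) = 0.043 × 0.851 × 0.963 = 0.0352
σ²_T = Σσ²ᵢ + 2·Σσ_ij = 5.0035 + 2 × 1.3322 = 7.6679
α = (4/3)·(1 − 5.0035/7.6679) = 0.46

α = 0.46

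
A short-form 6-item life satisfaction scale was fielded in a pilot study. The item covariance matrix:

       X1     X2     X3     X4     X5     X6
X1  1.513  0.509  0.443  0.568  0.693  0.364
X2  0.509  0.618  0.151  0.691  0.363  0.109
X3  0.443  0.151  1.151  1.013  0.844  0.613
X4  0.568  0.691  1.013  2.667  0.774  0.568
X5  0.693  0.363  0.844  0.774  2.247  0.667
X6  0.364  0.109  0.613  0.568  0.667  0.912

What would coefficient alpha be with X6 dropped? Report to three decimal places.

Remaining items: X1, X2, X3, X4, X5 (k = 5).
Σσ²ᵢ = 1.513 + 0.618 + 1.151 + 2.667 + 2.247 = 8.196
σ²_total = 8.196 + 2 × 6.049 = 20.294
α (item deleted) = (5/4)·(1 − 8.196/20.294) = 0.745

α = 0.745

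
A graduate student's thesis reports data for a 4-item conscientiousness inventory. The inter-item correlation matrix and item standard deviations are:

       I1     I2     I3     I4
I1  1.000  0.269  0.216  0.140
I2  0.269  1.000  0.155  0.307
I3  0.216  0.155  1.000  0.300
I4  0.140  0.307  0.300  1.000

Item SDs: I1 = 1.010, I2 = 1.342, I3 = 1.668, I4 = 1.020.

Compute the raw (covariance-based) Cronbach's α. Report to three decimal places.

Σσ²ᵢ = 1.010² + 1.342² + 1.668² + 1.020² = 6.6437
Covariances σ_ij = r_ij · s_i · s_j:
  σ(I1,I2) = 0.269 × 1.010 × 1.342 = 0.3646
  σ(I1,I3) = 0.216 × 1.010 × 1.668 = 0.3639
  σ(I1,I4) = 0.140 × 1.010 × 1.020 = 0.1442
  σ(I2,I3) = 0.155 × 1.342 × 1.668 = 0.3470
  σ(I2,I4) = 0.307 × 1.342 × 1.020 = 0.4202
  σ(I3,I4) = 0.300 × 1.668 × 1.020 = 0.5104
σ²_T = Σσ²ᵢ + 2·Σσ_ij = 6.6437 + 2 × 2.1503 = 10.9443
α = (4/3)·(1 − 6.6437/10.9443) = 0.524

α = 0.524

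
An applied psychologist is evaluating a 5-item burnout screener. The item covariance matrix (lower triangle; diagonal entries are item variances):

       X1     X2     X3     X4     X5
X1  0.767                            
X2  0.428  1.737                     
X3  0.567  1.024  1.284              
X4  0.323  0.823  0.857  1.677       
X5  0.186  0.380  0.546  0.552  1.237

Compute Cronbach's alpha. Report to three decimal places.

Cronbach's alpha = 0.786

ΣVar(i) = 0.767 + 1.737 + 1.284 + 1.677 + 1.237 = 6.702
Sum of the distinct covariances = 5.686
σ²_T = 6.702 + 2 × 5.686 = 18.074
α = (k/(k−1))·(1 − ΣVar(i)/σ²_T) = (5/4)·(1 − 6.702/18.074) = 0.786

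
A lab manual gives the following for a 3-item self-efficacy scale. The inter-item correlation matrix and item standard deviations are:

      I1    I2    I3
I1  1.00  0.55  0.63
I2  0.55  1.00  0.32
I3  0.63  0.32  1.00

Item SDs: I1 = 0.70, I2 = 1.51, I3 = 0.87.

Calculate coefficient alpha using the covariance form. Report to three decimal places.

Σσ²ᵢ = 0.70² + 1.51² + 0.87² = 3.5270
Covariances σ_ij = r_ij · s_i · s_j:
  σ(I1,I2) = 0.55 × 0.70 × 1.51 = 0.5814
  σ(I1,I3) = 0.63 × 0.70 × 0.87 = 0.3837
  σ(I2,I3) = 0.32 × 1.51 × 0.87 = 0.4204
σ²_T = Σσ²ᵢ + 2·Σσ_ij = 3.5270 + 2 × 1.3855 = 6.2980
α = (3/2)·(1 − 3.5270/6.2980) = 0.660

coefficient alpha = 0.660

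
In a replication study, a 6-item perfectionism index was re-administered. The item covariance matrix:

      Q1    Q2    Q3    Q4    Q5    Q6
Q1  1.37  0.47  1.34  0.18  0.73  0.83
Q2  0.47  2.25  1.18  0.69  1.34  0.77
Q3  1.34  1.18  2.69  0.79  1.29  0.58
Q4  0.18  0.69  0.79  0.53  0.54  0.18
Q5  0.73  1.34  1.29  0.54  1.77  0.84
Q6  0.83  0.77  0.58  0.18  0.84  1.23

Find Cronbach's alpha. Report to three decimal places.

α = 0.846

Σσ²ᵢ = 1.37 + 2.25 + 2.69 + 0.53 + 1.77 + 1.23 = 9.84
Σ_{i<j} σ_ij = 11.75
σ²_total = 9.84 + 2 × 11.75 = 33.34
α = (k/(k−1))·(1 − Σσ²ᵢ/σ²_total) = (6/5)·(1 − 9.84/33.34) = 0.846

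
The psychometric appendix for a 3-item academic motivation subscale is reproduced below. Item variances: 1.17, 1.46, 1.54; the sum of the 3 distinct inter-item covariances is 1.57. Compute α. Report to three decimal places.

α = 0.644

sum of item variances = 1.17 + 1.46 + 1.54 = 4.17
Sum of distinct covariances = 1.57
σ²_total = sum of item variances + 2·Σcov = 4.17 + 2 × 1.57 = 7.31
α = (3/2)·(1 − 4.17/7.31) = 0.644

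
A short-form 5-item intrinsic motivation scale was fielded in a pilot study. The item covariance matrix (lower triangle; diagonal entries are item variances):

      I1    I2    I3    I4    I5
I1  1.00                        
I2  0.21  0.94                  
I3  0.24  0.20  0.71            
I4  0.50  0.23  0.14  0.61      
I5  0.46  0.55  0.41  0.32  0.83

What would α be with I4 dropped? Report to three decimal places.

α = 0.724

Remaining items: I1, I2, I3, I5 (k = 4).
sum of item variances = 1.00 + 0.94 + 0.71 + 0.83 = 3.48
σ²_total = 3.48 + 2 × 2.07 = 7.62
α (item deleted) = (4/3)·(1 − 3.48/7.62) = 0.724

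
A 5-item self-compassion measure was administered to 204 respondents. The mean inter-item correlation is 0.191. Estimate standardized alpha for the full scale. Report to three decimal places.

α = 0.541

Standardized α = k·r̄ / (1 + (k−1)·r̄) = 5 × 0.191 / (1 + 4 × 0.191)
  = 0.9550 / 1.7640 = 0.541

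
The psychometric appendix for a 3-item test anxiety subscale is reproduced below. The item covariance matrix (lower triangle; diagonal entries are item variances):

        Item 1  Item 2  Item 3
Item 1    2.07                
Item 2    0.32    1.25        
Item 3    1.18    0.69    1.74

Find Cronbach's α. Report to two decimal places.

α = 0.70

ΣVar(i) = 2.07 + 1.25 + 1.74 = 5.06
Σ_{i<j} σ_ij = 2.19
total variance = 5.06 + 2 × 2.19 = 9.44
α = (k/(k−1))·(1 − ΣVar(i)/total variance) = (3/2)·(1 − 5.06/9.44) = 0.70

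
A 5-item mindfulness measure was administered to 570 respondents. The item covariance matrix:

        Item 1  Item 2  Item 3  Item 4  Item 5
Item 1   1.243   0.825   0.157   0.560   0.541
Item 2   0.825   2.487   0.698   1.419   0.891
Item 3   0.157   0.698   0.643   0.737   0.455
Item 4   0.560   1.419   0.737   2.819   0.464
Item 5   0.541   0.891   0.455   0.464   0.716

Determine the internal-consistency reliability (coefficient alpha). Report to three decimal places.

Σσ²ᵢ = 1.243 + 2.487 + 0.643 + 2.819 + 0.716 = 7.908
Sum of off-diagonal covariances = 6.747
σ²_T = 7.908 + 2 × 6.747 = 21.402
α = (k/(k−1))·(1 − Σσ²ᵢ/σ²_T) = (5/4)·(1 − 7.908/21.402) = 0.788

α = 0.788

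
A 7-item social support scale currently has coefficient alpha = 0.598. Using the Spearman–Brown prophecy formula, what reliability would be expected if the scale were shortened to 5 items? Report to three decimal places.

Length factor m = 5/7 = 0.7143
α' = m·α / (1 − (1−m)·α)
   = 5/7 × 0.598 / (1 − (1 − 5/7) × 0.598)
   = 0.4271 / 0.8291 = 0.515

predicted reliability = 0.515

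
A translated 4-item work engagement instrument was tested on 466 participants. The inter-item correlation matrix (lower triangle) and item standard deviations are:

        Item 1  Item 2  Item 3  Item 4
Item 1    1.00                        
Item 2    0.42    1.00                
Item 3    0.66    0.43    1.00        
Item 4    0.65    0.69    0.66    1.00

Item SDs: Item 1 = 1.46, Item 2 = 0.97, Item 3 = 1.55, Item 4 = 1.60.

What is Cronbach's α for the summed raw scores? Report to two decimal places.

α = 0.85

Σσ²ᵢ = 1.46² + 0.97² + 1.55² + 1.60² = 8.0350
Covariances σ_ij = r_ij · s_i · s_j:
  σ(Item 1,Item 2) = 0.42 × 1.46 × 0.97 = 0.5948
  σ(Item 1,Item 3) = 0.66 × 1.46 × 1.55 = 1.4936
  σ(Item 1,Item 4) = 0.65 × 1.46 × 1.60 = 1.5184
  σ(Item 2,Item 3) = 0.43 × 0.97 × 1.55 = 0.6465
  σ(Item 2,Item 4) = 0.69 × 0.97 × 1.60 = 1.0709
  σ(Item 3,Item 4) = 0.66 × 1.55 × 1.60 = 1.6368
σ²_T = Σσ²ᵢ + 2·Σσ_ij = 8.0350 + 2 × 6.9610 = 21.9570
α = (4/3)·(1 − 8.0350/21.9570) = 0.85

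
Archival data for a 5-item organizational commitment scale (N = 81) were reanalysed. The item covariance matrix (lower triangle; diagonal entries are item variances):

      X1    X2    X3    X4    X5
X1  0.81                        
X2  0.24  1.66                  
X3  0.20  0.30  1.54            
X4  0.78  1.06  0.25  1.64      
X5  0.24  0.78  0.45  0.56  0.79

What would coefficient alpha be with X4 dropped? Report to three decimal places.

Remaining items: X1, X2, X3, X5 (k = 4).
Σσᵢ² = 0.81 + 1.66 + 1.54 + 0.79 = 4.80
Var(T) = 4.80 + 2 × 2.21 = 9.22
α (item deleted) = (4/3)·(1 − 4.80/9.22) = 0.639

coefficient alpha = 0.639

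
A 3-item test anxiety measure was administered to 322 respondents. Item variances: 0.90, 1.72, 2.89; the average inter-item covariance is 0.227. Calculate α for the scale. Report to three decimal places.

α = 0.297

Σσᵢ² = 0.90 + 1.72 + 2.89 = 5.51
Sum of the 3 distinct covariances = 3 × 0.227 = 0.681
total variance = Σσᵢ² + 2·Σcov = 5.51 + 2 × 0.681 = 6.872
α = (3/2)·(1 − 5.51/6.872) = 0.297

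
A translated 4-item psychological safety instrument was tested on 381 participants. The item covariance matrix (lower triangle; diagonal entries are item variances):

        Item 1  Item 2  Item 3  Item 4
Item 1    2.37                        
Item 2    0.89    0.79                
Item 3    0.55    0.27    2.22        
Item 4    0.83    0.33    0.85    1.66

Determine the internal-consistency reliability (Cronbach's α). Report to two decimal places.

Σσᵢ² = 2.37 + 0.79 + 2.22 + 1.66 = 7.04
Σ_{i<j} σ_ij = 3.72
Var(T) = 7.04 + 2 × 3.72 = 14.48
α = (k/(k−1))·(1 − Σσᵢ²/Var(T)) = (4/3)·(1 − 7.04/14.48) = 0.69

α = 0.69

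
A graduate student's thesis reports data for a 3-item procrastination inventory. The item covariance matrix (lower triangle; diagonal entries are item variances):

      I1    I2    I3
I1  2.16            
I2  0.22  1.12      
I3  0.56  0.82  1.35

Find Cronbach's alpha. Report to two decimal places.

Cronbach's alpha = 0.61

ΣVar(i) = 2.16 + 1.12 + 1.35 = 4.63
Σ_{i<j} σ_ij = 1.60
Var(T) = 4.63 + 2 × 1.60 = 7.83
α = (k/(k−1))·(1 − ΣVar(i)/Var(T)) = (3/2)·(1 − 4.63/7.83) = 0.61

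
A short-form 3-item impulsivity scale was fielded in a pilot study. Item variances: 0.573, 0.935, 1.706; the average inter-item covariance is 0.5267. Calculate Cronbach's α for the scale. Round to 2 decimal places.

Cronbach's α = 0.74

Σσ²ᵢ = 0.573 + 0.935 + 1.706 = 3.214
Sum of the 3 distinct covariances = 3 × 0.5267 = 1.5801
total variance = Σσ²ᵢ + 2·Σcov = 3.214 + 2 × 1.5801 = 6.3742
α = (3/2)·(1 − 3.214/6.3742) = 0.74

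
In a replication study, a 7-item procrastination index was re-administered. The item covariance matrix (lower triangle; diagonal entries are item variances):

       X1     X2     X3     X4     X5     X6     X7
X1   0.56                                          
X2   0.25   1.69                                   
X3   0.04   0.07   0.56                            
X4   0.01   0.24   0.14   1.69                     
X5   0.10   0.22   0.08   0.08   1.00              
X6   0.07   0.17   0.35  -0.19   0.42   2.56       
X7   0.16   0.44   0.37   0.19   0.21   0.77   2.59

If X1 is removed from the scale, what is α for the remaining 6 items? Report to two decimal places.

Remaining items: X2, X3, X4, X5, X6, X7 (k = 6).
ΣVar(i) = 1.69 + 0.56 + 1.69 + 1.00 + 2.56 + 2.59 = 10.09
σ²_T = 10.09 + 2 × 3.56 = 17.21
α (item deleted) = (6/5)·(1 − 10.09/17.21) = 0.50

α = 0.50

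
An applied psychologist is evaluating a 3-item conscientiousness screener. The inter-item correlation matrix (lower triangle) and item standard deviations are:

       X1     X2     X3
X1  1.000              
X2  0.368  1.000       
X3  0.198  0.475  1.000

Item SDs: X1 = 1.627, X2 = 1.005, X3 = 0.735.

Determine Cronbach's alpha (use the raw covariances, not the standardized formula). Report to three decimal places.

Cronbach's alpha = 0.543

Σσ²ᵢ = 1.627² + 1.005² + 0.735² = 4.1974
Covariances σ_ij = r_ij · s_i · s_j:
  σ(X1,X2) = 0.368 × 1.627 × 1.005 = 0.6017
  σ(X1,X3) = 0.198 × 1.627 × 0.735 = 0.2368
  σ(X2,X3) = 0.475 × 1.005 × 0.735 = 0.3509
σ²_T = Σσ²ᵢ + 2·Σσ_ij = 4.1974 + 2 × 1.1894 = 6.5762
α = (3/2)·(1 − 4.1974/6.5762) = 0.543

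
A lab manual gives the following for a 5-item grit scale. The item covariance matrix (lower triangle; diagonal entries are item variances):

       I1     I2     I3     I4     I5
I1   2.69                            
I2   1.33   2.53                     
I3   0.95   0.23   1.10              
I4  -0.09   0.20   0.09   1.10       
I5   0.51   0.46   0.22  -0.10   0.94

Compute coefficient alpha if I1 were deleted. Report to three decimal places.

α = 0.373

Remaining items: I2, I3, I4, I5 (k = 4).
ΣVar(i) = 2.53 + 1.10 + 1.10 + 0.94 = 5.67
total variance = 5.67 + 2 × 1.10 = 7.87
α (item deleted) = (4/3)·(1 − 5.67/7.87) = 0.373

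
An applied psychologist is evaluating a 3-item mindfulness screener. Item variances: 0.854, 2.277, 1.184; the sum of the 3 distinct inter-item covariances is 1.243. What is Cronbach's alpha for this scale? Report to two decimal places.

ΣVar(i) = 0.854 + 2.277 + 1.184 = 4.315
Sum of distinct covariances = 1.243
total variance = ΣVar(i) + 2·Σcov = 4.315 + 2 × 1.243 = 6.801
α = (3/2)·(1 − 4.315/6.801) = 0.55

Cronbach's alpha = 0.55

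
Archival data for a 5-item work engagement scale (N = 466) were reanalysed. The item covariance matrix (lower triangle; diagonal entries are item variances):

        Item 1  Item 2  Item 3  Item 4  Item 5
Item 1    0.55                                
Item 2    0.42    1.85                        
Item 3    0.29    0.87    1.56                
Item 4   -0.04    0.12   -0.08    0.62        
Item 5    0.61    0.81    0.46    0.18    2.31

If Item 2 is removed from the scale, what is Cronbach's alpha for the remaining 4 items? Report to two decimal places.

α = 0.48

Remaining items: Item 1, Item 3, Item 4, Item 5 (k = 4).
Σσᵢ² = 0.55 + 1.56 + 0.62 + 2.31 = 5.04
σ²_T = 5.04 + 2 × 1.42 = 7.88
α (item deleted) = (4/3)·(1 − 5.04/7.88) = 0.48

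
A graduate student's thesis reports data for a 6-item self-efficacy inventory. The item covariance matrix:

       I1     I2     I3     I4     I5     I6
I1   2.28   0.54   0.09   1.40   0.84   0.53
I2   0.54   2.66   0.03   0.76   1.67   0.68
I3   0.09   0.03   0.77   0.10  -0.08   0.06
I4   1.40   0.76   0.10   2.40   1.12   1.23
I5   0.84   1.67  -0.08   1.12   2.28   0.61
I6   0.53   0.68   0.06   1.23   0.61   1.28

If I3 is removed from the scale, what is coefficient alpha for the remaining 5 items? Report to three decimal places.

coefficient alpha = 0.791

Remaining items: I1, I2, I4, I5, I6 (k = 5).
ΣVar(i) = 2.28 + 2.66 + 2.40 + 2.28 + 1.28 = 10.90
Var(T) = 10.90 + 2 × 9.38 = 29.66
α (item deleted) = (5/4)·(1 − 10.90/29.66) = 0.791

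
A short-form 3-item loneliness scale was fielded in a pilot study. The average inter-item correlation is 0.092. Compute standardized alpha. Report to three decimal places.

Standardized α = k·r̄ / (1 + (k−1)·r̄) = 3 × 0.092 / (1 + 2 × 0.092)
  = 0.2760 / 1.1840 = 0.233

α = 0.233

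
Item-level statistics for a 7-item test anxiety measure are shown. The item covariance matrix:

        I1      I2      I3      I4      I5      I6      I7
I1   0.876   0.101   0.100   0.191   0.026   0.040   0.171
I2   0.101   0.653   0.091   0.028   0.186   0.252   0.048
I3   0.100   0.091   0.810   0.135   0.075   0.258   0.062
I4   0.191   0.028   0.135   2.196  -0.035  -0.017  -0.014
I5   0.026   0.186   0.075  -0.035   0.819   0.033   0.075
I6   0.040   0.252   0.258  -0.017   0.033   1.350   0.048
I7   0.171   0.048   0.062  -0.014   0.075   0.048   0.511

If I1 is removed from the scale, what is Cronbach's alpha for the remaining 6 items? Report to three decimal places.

Cronbach's alpha = 0.335

Remaining items: I2, I3, I4, I5, I6, I7 (k = 6).
Σσ²ᵢ = 0.653 + 0.810 + 2.196 + 0.819 + 1.350 + 0.511 = 6.339
σ²_T = 6.339 + 2 × 1.225 = 8.789
α (item deleted) = (6/5)·(1 − 6.339/8.789) = 0.335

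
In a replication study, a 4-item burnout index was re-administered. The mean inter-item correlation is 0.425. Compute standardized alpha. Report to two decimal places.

Standardized α = k·r̄ / (1 + (k−1)·r̄) = 4 × 0.425 / (1 + 3 × 0.425)
  = 1.7000 / 2.2750 = 0.75

α = 0.75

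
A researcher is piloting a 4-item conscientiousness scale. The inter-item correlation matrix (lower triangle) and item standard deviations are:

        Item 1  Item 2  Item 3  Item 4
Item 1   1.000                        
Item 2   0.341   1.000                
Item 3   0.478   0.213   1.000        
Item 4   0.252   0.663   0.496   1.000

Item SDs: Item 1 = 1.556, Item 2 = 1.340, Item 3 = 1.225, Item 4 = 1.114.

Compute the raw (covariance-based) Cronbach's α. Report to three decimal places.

α = 0.719

Σσ²ᵢ = 1.556² + 1.340² + 1.225² + 1.114² = 6.9584
Covariances σ_ij = r_ij · s_i · s_j:
  σ(Item 1,Item 2) = 0.341 × 1.556 × 1.340 = 0.7110
  σ(Item 1,Item 3) = 0.478 × 1.556 × 1.225 = 0.9111
  σ(Item 1,Item 4) = 0.252 × 1.556 × 1.114 = 0.4368
  σ(Item 2,Item 3) = 0.213 × 1.340 × 1.225 = 0.3496
  σ(Item 2,Item 4) = 0.663 × 1.340 × 1.114 = 0.9897
  σ(Item 3,Item 4) = 0.496 × 1.225 × 1.114 = 0.6769
σ²_T = Σσ²ᵢ + 2·Σσ_ij = 6.9584 + 2 × 4.0751 = 15.1086
α = (4/3)·(1 − 6.9584/15.1086) = 0.719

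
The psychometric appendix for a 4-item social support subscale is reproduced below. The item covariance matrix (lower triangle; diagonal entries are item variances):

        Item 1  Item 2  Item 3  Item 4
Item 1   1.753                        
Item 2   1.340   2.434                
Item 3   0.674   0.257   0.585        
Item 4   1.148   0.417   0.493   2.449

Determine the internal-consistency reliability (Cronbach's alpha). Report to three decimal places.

ΣVar(i) = 1.753 + 2.434 + 0.585 + 2.449 = 7.221
Σ_{i<j} σ_ij = 4.329
σ²_total = 7.221 + 2 × 4.329 = 15.879
α = (k/(k−1))·(1 − ΣVar(i)/σ²_total) = (4/3)·(1 − 7.221/15.879) = 0.727

α = 0.727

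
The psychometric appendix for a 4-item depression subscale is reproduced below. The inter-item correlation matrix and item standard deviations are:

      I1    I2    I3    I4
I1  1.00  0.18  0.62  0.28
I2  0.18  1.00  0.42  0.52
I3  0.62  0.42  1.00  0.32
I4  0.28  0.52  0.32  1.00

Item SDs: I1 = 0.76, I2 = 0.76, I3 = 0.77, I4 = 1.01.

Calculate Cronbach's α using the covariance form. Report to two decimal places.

Σσ²ᵢ = 0.76² + 0.76² + 0.77² + 1.01² = 2.7682
Covariances σ_ij = r_ij · s_i · s_j:
  σ(I1,I2) = 0.18 × 0.76 × 0.76 = 0.1040
  σ(I1,I3) = 0.62 × 0.76 × 0.77 = 0.3628
  σ(I1,I4) = 0.28 × 0.76 × 1.01 = 0.2149
  σ(I2,I3) = 0.42 × 0.76 × 0.77 = 0.2458
  σ(I2,I4) = 0.52 × 0.76 × 1.01 = 0.3992
  σ(I3,I4) = 0.32 × 0.77 × 1.01 = 0.2489
σ²_T = Σσ²ᵢ + 2·Σσ_ij = 2.7682 + 2 × 1.5756 = 5.9194
α = (4/3)·(1 − 2.7682/5.9194) = 0.71

α = 0.71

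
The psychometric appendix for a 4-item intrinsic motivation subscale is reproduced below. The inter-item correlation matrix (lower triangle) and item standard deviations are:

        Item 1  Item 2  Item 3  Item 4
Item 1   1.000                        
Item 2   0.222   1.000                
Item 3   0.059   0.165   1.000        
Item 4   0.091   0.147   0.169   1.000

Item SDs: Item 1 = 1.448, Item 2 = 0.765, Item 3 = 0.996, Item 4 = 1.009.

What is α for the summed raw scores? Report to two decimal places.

Σσ²ᵢ = 1.448² + 0.765² + 0.996² + 1.009² = 4.6920
Covariances σ_ij = r_ij · s_i · s_j:
  σ(Item 1,Item 2) = 0.222 × 1.448 × 0.765 = 0.2459
  σ(Item 1,Item 3) = 0.059 × 1.448 × 0.996 = 0.0851
  σ(Item 1,Item 4) = 0.091 × 1.448 × 1.009 = 0.1330
  σ(Item 2,Item 3) = 0.165 × 0.765 × 0.996 = 0.1257
  σ(Item 2,Item 4) = 0.147 × 0.765 × 1.009 = 0.1135
  σ(Item 3,Item 4) = 0.169 × 0.996 × 1.009 = 0.1698
σ²_T = Σσ²ᵢ + 2·Σσ_ij = 4.6920 + 2 × 0.8730 = 6.4380
α = (4/3)·(1 − 4.6920/6.4380) = 0.36

α = 0.36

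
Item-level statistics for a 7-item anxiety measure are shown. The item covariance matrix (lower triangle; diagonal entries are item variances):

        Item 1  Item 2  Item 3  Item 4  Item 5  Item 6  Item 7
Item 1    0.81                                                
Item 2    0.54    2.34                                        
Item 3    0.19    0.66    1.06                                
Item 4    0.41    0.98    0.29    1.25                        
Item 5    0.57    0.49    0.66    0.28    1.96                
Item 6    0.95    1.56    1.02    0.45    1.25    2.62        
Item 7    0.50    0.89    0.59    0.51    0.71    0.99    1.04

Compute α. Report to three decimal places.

α = 0.844

Σσ²ᵢ = 0.81 + 2.34 + 1.06 + 1.25 + 1.96 + 2.62 + 1.04 = 11.08
Sum of the distinct covariances = 14.49
total variance = 11.08 + 2 × 14.49 = 40.06
α = (k/(k−1))·(1 − Σσ²ᵢ/total variance) = (7/6)·(1 − 11.08/40.06) = 0.844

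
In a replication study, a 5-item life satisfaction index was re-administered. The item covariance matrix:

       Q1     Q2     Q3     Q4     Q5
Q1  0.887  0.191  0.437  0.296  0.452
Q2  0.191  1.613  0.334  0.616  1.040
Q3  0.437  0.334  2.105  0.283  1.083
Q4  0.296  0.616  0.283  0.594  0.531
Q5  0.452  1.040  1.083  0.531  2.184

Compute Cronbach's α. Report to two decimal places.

α = 0.73

Σσᵢ² = 0.887 + 1.613 + 2.105 + 0.594 + 2.184 = 7.383
Sum of the distinct covariances = 5.263
Var(T) = 7.383 + 2 × 5.263 = 17.909
α = (k/(k−1))·(1 − Σσᵢ²/Var(T)) = (5/4)·(1 − 7.383/17.909) = 0.73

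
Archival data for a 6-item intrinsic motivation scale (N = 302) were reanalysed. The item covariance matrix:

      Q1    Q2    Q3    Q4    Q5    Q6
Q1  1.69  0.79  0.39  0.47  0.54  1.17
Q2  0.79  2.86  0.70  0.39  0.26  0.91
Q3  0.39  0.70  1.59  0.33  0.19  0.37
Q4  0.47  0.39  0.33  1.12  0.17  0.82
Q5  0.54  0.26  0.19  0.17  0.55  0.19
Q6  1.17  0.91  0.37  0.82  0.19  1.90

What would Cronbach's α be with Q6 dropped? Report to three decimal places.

Cronbach's α = 0.650

Remaining items: Q1, Q2, Q3, Q4, Q5 (k = 5).
sum of item variances = 1.69 + 2.86 + 1.59 + 1.12 + 0.55 = 7.81
σ²_T = 7.81 + 2 × 4.23 = 16.27
α (item deleted) = (5/4)·(1 − 7.81/16.27) = 0.650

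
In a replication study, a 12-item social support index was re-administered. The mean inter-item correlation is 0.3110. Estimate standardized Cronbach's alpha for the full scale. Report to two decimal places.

α = 0.84

Standardized α = k·r̄ / (1 + (k−1)·r̄) = 12 × 0.3110 / (1 + 11 × 0.3110)
  = 3.7320 / 4.4210 = 0.84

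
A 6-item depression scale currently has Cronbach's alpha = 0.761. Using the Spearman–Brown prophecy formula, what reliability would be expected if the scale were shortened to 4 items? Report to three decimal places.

Length factor m = 4/6 = 0.6667
α' = m·α / (1 − (1−m)·α)
   = 4/6 × 0.761 / (1 − (1 − 4/6) × 0.761)
   = 0.5073 / 0.7463 = 0.680

predicted reliability = 0.680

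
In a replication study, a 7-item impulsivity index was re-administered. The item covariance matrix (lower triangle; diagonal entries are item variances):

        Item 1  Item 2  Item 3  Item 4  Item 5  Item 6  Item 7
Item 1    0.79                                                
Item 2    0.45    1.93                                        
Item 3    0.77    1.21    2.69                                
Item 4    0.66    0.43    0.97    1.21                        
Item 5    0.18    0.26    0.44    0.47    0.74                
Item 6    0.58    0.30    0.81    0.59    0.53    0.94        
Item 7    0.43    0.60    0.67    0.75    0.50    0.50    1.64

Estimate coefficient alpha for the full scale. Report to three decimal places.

ΣVar(i) = 0.79 + 1.93 + 2.69 + 1.21 + 0.74 + 0.94 + 1.64 = 9.94
Sum of the distinct covariances = 12.10
total variance = 9.94 + 2 × 12.10 = 34.14
α = (k/(k−1))·(1 − ΣVar(i)/total variance) = (7/6)·(1 − 9.94/34.14) = 0.827

α = 0.827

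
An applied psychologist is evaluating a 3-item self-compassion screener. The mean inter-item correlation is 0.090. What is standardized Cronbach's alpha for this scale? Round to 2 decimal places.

Standardized α = k·r̄ / (1 + (k−1)·r̄) = 3 × 0.090 / (1 + 2 × 0.090)
  = 0.2700 / 1.1800 = 0.23

standardized Cronbach's alpha = 0.23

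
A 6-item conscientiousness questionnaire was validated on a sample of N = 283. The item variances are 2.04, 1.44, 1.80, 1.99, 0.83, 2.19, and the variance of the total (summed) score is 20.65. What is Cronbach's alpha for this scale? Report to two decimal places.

α = 0.60

Σσᵢ² = 2.04 + 1.44 + 1.80 + 1.99 + 0.83 + 2.19 = 10.29
α = (k/(k−1))·(1 − Σσᵢ²/σ²_total) = (6/5)·(1 − 10.29/20.65) = 0.60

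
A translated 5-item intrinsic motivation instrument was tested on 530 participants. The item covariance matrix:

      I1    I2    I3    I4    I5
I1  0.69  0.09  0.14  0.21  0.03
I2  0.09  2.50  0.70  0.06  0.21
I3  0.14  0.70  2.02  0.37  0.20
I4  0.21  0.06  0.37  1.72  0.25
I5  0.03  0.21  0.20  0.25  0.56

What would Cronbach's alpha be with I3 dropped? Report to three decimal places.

Remaining items: I1, I2, I4, I5 (k = 4).
Σσᵢ² = 0.69 + 2.50 + 1.72 + 0.56 = 5.47
σ²_total = 5.47 + 2 × 0.85 = 7.17
α (item deleted) = (4/3)·(1 − 5.47/7.17) = 0.316

α = 0.316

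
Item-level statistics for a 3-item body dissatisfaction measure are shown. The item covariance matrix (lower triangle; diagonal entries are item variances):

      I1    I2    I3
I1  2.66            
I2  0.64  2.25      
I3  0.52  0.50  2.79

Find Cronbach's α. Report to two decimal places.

α = 0.45

ΣVar(i) = 2.66 + 2.25 + 2.79 = 7.70
Σ_{i<j} σ_ij = 1.66
σ²_total = 7.70 + 2 × 1.66 = 11.02
α = (k/(k−1))·(1 − ΣVar(i)/σ²_total) = (3/2)·(1 − 7.70/11.02) = 0.45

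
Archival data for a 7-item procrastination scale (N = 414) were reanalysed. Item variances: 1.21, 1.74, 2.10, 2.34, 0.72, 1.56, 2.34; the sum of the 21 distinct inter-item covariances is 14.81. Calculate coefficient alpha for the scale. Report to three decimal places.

sum of item variances = 1.21 + 1.74 + 2.10 + 2.34 + 0.72 + 1.56 + 2.34 = 12.01
Sum of distinct covariances = 14.81
Var(T) = sum of item variances + 2·Σcov = 12.01 + 2 × 14.81 = 41.63
α = (7/6)·(1 − 12.01/41.63) = 0.830

coefficient alpha = 0.830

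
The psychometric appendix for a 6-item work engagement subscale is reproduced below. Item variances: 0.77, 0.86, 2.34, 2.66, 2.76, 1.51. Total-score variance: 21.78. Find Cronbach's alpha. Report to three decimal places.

Cronbach's alpha = 0.599

Σσ²ᵢ = 0.77 + 0.86 + 2.34 + 2.66 + 2.76 + 1.51 = 10.90
α = (k/(k−1))·(1 − Σσ²ᵢ/Var(T)) = (6/5)·(1 − 10.90/21.78) = 0.599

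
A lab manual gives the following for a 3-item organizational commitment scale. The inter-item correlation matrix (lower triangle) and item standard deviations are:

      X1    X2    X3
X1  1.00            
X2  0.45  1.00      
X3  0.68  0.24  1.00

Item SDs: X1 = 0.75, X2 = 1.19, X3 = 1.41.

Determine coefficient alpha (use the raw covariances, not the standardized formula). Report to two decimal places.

α = 0.65

Σσ²ᵢ = 0.75² + 1.19² + 1.41² = 3.9667
Covariances σ_ij = r_ij · s_i · s_j:
  σ(X1,X2) = 0.45 × 0.75 × 1.19 = 0.4016
  σ(X1,X3) = 0.68 × 0.75 × 1.41 = 0.7191
  σ(X2,X3) = 0.24 × 1.19 × 1.41 = 0.4027
σ²_T = Σσ²ᵢ + 2·Σσ_ij = 3.9667 + 2 × 1.5234 = 7.0135
α = (3/2)·(1 − 3.9667/7.0135) = 0.65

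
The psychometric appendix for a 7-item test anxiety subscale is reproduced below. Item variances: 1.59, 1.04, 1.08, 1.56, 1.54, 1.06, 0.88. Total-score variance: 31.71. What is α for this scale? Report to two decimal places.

sum of item variances = 1.59 + 1.04 + 1.08 + 1.56 + 1.54 + 1.06 + 0.88 = 8.75
α = (k/(k−1))·(1 − sum of item variances/σ²_total) = (7/6)·(1 − 8.75/31.71) = 0.84

α = 0.84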